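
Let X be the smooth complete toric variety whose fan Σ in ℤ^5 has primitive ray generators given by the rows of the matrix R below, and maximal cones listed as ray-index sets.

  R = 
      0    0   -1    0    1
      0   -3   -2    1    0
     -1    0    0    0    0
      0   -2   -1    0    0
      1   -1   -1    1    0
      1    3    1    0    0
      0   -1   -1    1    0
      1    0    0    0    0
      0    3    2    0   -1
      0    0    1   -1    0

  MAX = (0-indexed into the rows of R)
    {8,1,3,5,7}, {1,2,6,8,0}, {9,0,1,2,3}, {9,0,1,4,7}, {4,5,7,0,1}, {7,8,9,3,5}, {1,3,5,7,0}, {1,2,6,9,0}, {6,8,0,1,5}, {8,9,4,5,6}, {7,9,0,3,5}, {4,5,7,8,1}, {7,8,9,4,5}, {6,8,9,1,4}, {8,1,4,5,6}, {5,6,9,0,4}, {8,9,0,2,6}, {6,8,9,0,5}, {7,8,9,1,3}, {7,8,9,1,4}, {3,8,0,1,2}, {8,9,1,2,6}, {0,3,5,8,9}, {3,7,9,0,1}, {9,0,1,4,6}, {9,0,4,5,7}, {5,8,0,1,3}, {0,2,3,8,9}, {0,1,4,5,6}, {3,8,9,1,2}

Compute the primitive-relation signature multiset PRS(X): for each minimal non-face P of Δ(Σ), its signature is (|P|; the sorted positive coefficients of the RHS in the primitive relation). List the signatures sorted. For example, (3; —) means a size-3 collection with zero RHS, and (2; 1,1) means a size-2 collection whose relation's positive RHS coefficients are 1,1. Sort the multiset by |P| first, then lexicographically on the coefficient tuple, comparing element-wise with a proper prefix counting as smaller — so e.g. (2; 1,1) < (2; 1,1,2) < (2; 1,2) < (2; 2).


10 minimal non-faces of Δ(Σ) (on 10 rays):

  P={2,7}:  v_{2} + v_{7} = 0  →  sig = (2; —)
  P={2,4}:  v_{2} + v_{4} = v_{6}  →  sig = (2; 1)
  P={3,6}:  v_{3} + v_{6} = v_{1}  →  sig = (2; 1)
  P={6,7}:  v_{6} + v_{7} = v_{4}  →  sig = (2; 1)
  P={2,5}:  v_{2} + v_{5} = v_{0} + v_{8}  →  sig = (2; 1,1)
  P={3,4}:  v_{3} + v_{4} = v_{1} + v_{7}  →  sig = (2; 1,1)
  P={0,7,8}:  v_{0} + v_{7} + v_{8} = v_{5}  →  sig = (3; 1)
  P={1,5,9}:  v_{1} + v_{5} + v_{9} = v_{7}  →  sig = (3; 1)
  P={0,4,8}:  v_{0} + v_{4} + v_{8} = v_{5} + v_{6}  →  sig = (3; 1,1)
  P={0,1,8,9}:  v_{0} + v_{1} + v_{8} + v_{9} = 0  →  sig = (4; —)

Sorted signature multiset PRS(X):
{ (2; —),  (2; 1) ×3,  (2; 1,1) ×2,  (3; 1) ×2,  (3; 1,1),  (4; —) }


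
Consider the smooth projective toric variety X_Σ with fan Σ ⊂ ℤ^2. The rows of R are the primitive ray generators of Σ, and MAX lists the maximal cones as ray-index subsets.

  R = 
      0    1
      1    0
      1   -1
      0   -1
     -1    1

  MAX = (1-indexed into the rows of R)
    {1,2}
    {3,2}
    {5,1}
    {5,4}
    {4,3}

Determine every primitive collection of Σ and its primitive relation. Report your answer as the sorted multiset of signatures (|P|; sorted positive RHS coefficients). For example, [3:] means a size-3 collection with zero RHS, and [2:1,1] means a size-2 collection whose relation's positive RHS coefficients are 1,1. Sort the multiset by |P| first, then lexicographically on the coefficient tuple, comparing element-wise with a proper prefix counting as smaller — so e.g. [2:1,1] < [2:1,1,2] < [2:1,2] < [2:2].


5 minimal non-faces of Δ(Σ) (on 5 rays):

  • {1,4}:  v_{1} + v_{4} = 0  ⇒ sig = [2:]
  • {3,5}:  v_{3} + v_{5} = 0  ⇒ sig = [2:]
  • {1,3}:  v_{1} + v_{3} = v_{2}  ⇒ sig = [2:1]
  • {2,4}:  v_{2} + v_{4} = v_{3}  ⇒ sig = [2:1]
  • {2,5}:  v_{2} + v_{5} = v_{1}  ⇒ sig = [2:1]

Signatures (|P|; sorted positive RHS coefficients), sorted:
{ [2:] ×2,  [2:1] ×3 }


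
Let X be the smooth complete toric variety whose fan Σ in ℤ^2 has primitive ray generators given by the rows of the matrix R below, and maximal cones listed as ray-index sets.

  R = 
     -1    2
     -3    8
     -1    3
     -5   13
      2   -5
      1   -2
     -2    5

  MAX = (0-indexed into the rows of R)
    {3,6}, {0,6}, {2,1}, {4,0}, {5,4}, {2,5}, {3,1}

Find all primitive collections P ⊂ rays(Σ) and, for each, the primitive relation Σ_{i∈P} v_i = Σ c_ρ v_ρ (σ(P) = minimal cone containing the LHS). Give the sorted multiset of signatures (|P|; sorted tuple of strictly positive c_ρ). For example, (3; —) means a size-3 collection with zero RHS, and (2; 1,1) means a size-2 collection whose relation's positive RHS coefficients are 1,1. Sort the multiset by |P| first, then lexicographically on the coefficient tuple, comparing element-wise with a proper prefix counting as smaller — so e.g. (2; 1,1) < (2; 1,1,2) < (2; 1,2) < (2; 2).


Minimal non-faces — 14 found among 7 rays, 7 max cones:

  P = {0,5}:  v_{0} + v_{5} = 0  →  sig = (2; —)
  P = {4,6}:  v_{4} + v_{6} = 0  →  sig = (2; —)
  P = {0,2}:  v_{0} + v_{2} = v_{6}  →  sig = (2; 1)
  P = {1,4}:  v_{1} + v_{4} = v_{2}  →  sig = (2; 1)
  P = {1,6}:  v_{1} + v_{6} = v_{3}  →  sig = (2; 1)
  P = {2,4}:  v_{2} + v_{4} = v_{5}  →  sig = (2; 1)
  P = {2,6}:  v_{2} + v_{6} = v_{1}  →  sig = (2; 1)
  P = {3,4}:  v_{3} + v_{4} = v_{1}  →  sig = (2; 1)
  P = {5,6}:  v_{5} + v_{6} = v_{2}  →  sig = (2; 1)
  P = {3,5}:  v_{3} + v_{5} = v_{1} + v_{2}  →  sig = (2; 1,1)
  P = {0,1}:  v_{0} + v_{1} = 2·v_{6}  →  sig = (2; 2)
  P = {1,5}:  v_{1} + v_{5} = 2·v_{2}  →  sig = (2; 2)
  P = {2,3}:  v_{2} + v_{3} = 2·v_{1}  →  sig = (2; 2)
  P = {0,3}:  v_{0} + v_{3} = 3·v_{6}  →  sig = (2; 3)

so the primitive-relation signature multiset is
{ (2; —) ×2,  (2; 1) ×7,  (2; 1,1),  (2; 2) ×3,  (2; 3) }


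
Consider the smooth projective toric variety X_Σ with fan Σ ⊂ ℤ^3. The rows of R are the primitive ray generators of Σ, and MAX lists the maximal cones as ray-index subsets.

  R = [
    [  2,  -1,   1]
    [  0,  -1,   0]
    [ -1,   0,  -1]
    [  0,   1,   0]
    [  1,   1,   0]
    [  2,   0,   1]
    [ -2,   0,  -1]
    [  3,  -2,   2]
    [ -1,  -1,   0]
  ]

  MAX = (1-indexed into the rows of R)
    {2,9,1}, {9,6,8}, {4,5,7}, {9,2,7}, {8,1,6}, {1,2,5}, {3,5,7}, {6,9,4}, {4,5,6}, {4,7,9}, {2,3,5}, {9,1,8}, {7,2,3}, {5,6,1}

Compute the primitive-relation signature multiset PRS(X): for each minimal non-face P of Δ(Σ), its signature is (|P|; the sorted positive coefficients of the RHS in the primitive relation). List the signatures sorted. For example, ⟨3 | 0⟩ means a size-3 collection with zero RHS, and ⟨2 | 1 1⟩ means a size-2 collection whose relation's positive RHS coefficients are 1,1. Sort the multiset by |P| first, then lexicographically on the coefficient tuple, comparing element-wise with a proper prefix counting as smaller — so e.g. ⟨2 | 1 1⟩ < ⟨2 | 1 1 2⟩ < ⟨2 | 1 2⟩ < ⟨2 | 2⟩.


Primitive collections (17):

  P = {2,4}:  v_{2} + v_{4} = 0 — sig = ⟨2 | 0⟩
  P = {5,9}:  v_{5} + v_{9} = 0 — sig = ⟨2 | 0⟩
  P = {6,7}:  v_{6} + v_{7} = 0 — sig = ⟨2 | 0⟩
  P = {1,4}:  v_{1} + v_{4} = v_{6} — sig = ⟨2 | 1⟩
  P = {1,7}:  v_{1} + v_{7} = v_{2} — sig = ⟨2 | 1⟩
  P = {2,6}:  v_{2} + v_{6} = v_{1} — sig = ⟨2 | 1⟩
  P = {3,4}:  v_{3} + v_{4} = v_{5} + v_{7} — sig = ⟨2 | 1 1⟩
  P = {3,6}:  v_{3} + v_{6} = v_{2} + v_{5} — sig = ⟨2 | 1 1⟩
  P = {3,8}:  v_{3} + v_{8} = v_{1} + v_{2} — sig = ⟨2 | 1 1⟩
  P = {3,9}:  v_{3} + v_{9} = v_{2} + v_{7} — sig = ⟨2 | 1 1⟩
  P = {5,8}:  v_{5} + v_{8} = v_{1} + v_{6} — sig = ⟨2 | 1 1⟩
  P = {7,8}:  v_{7} + v_{8} = v_{1} + v_{9} — sig = ⟨2 | 1 1⟩
  P = {1,3}:  v_{1} + v_{3} = 2·v_{2} + v_{5} — sig = ⟨2 | 1 2⟩
  P = {2,8}:  v_{2} + v_{8} = 2·v_{1} + v_{9} — sig = ⟨2 | 1 2⟩
  P = {4,8}:  v_{4} + v_{8} = 2·v_{6} + v_{9} — sig = ⟨2 | 1 2⟩
  P = {1,6,9}:  v_{1} + v_{6} + v_{9} = v_{8} — sig = ⟨3 | 1⟩
  P = {2,5,7}:  v_{2} + v_{5} + v_{7} = v_{3} — sig = ⟨3 | 1⟩

Sorted signature multiset PRS(X):
[⟨2 | 0⟩, ⟨2 | 0⟩, ⟨2 | 0⟩, ⟨2 | 1⟩, ⟨2 | 1⟩, ⟨2 | 1⟩, ⟨2 | 1 1⟩, ⟨2 | 1 1⟩, ⟨2 | 1 1⟩, ⟨2 | 1 1⟩, ⟨2 | 1 1⟩, ⟨2 | 1 1⟩, ⟨2 | 1 2⟩, ⟨2 | 1 2⟩, ⟨2 | 1 2⟩, ⟨3 | 1⟩, ⟨3 | 1⟩]


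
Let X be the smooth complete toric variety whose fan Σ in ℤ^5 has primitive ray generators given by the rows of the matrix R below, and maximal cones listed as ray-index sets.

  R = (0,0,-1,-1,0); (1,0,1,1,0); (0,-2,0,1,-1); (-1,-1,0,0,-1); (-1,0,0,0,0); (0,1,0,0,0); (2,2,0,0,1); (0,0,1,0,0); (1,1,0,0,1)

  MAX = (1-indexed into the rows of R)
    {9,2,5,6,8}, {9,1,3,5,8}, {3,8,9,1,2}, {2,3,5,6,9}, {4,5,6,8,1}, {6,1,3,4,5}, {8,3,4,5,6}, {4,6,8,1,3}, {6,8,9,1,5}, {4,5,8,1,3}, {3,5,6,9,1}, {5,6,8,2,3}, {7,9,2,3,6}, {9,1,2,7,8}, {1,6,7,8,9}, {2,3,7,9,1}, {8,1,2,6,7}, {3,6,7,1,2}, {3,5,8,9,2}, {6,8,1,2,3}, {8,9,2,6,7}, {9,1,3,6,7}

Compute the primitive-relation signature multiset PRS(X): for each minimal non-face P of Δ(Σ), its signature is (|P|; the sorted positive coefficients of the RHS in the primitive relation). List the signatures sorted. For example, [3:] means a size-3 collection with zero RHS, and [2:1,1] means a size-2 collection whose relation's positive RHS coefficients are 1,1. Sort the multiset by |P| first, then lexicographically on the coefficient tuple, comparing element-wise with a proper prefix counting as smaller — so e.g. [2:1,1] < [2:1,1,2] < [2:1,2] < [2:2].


9 minimal non-faces of Δ(Σ) (on 9 rays):

  P={4,9}:  v_{4} + v_{9} = 0  →  sig = [2:]
  P={5,7}:  v_{5} + v_{7} = v_{6} + v_{9}  →  sig = [2:1,1]
  P={2,4}:  v_{2} + v_{4} = v_{3} + v_{6} + v_{8}  →  sig = [2:1,1,1]
  P={4,7}:  v_{4} + v_{7} = v_{1} + v_{2} + v_{6}  →  sig = [2:1,1,1]
  P={1,2,5}:  v_{1} + v_{2} + v_{5} = 0  →  sig = [3:]
  P={3,7,8}:  v_{3} + v_{7} + v_{8} = v_{1} + 2·v_{2}  →  sig = [3:1,2]
  P={1,2,6,9}:  v_{1} + v_{2} + v_{6} + v_{9} = v_{7}  →  sig = [4:1]
  P={3,6,8,9}:  v_{3} + v_{6} + v_{8} + v_{9} = v_{2}  →  sig = [4:1]
  P={1,3,5,6,8}:  v_{1} + v_{3} + v_{5} + v_{6} + v_{8} = v_{4}  →  sig = [5:1]

Signatures (|P|; sorted positive RHS coefficients), sorted:
[[2:], [2:1,1], [2:1,1,1], [2:1,1,1], [3:], [3:1,2], [4:1], [4:1], [5:1]]


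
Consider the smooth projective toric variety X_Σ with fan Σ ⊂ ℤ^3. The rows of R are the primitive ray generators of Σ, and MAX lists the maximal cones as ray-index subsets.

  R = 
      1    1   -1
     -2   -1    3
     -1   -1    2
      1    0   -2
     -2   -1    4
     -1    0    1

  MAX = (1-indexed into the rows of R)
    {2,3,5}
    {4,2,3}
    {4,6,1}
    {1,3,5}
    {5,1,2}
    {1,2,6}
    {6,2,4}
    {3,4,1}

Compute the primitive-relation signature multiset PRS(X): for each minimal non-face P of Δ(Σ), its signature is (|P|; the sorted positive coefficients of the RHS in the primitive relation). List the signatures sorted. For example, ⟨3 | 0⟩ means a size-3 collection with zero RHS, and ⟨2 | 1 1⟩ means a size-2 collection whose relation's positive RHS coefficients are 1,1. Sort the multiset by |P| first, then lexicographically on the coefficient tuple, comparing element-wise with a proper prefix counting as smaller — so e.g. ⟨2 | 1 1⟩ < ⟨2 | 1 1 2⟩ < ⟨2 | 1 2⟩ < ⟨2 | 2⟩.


Δ(Σ) — 6 vertices, 5 min non-faces:

  P = {3,6}:  v_{3} + v_{6} = v_{2} ; sig = ⟨2 | 1⟩
  P = {4,5}:  v_{4} + v_{5} = v_{3} ; sig = ⟨2 | 1⟩
  P = {5,6}:  v_{5} + v_{6} = v_{1} + 2·v_{2} ; sig = ⟨2 | 1 2⟩
  P = {1,2,4}:  v_{1} + v_{2} + v_{4} = 0 ; sig = ⟨3 | 0⟩
  P = {1,2,3}:  v_{1} + v_{2} + v_{3} = v_{5} ; sig = ⟨3 | 1⟩

Hence PRS(X_Σ) =
    |P|=2: 3 collections, coeffs (1), (1), (1,2)
    |P|=3: 2 collections, coeffs (), (1)


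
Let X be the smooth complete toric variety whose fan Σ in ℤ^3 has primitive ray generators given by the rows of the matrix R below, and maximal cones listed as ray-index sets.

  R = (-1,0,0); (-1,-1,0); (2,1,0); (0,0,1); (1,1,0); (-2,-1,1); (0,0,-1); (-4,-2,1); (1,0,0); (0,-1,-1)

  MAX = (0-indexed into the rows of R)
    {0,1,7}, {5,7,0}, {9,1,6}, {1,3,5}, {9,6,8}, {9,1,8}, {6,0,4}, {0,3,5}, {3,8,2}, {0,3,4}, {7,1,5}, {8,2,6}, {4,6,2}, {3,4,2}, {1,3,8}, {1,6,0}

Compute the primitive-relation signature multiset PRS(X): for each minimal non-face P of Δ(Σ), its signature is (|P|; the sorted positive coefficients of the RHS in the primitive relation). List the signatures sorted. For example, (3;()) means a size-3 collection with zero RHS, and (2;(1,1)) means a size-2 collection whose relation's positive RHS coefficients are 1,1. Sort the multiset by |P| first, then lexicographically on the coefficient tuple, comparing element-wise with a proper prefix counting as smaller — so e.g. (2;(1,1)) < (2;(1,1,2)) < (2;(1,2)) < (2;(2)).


The 24 primitive collections of Σ (r=10, n=3):

  P = {0,8}:  v_{0} + v_{8} = 0  so sig = (2;())
  P = {1,4}:  v_{1} + v_{4} = 0  so sig = (2;())
  P = {3,6}:  v_{3} + v_{6} = 0  so sig = (2;())
  P = {0,2}:  v_{0} + v_{2} = v_{4}  so sig = (2;(1))
  P = {1,2}:  v_{1} + v_{2} = v_{8}  so sig = (2;(1))
  P = {2,5}:  v_{2} + v_{5} = v_{3}  so sig = (2;(1))
  P = {2,7}:  v_{2} + v_{7} = v_{5}  so sig = (2;(1))
  P = {4,8}:  v_{4} + v_{8} = v_{2}  so sig = (2;(1))
  P = {0,9}:  v_{0} + v_{9} = v_{1} + v_{6}  so sig = (2;(1,1))
  P = {3,9}:  v_{3} + v_{9} = v_{1} + v_{8}  so sig = (2;(1,1))
  P = {4,5}:  v_{4} + v_{5} = v_{0} + v_{3}  so sig = (2;(1,1))
  P = {4,7}:  v_{4} + v_{7} = v_{0} + v_{5}  so sig = (2;(1,1))
  P = {4,9}:  v_{4} + v_{9} = v_{6} + v_{8}  so sig = (2;(1,1))
  P = {5,6}:  v_{5} + v_{6} = v_{0} + v_{1}  so sig = (2;(1,1))
  P = {5,8}:  v_{5} + v_{8} = v_{1} + v_{3}  so sig = (2;(1,1))
  P = {7,8}:  v_{7} + v_{8} = v_{1} + v_{5}  so sig = (2;(1,1))
  P = {2,9}:  v_{2} + v_{9} = v_{6} + 2·v_{8}  so sig = (2;(1,2))
  P = {7,9}:  v_{7} + v_{9} = v_{0} + 3·v_{1}  so sig = (2;(1,3))
  P = {3,7}:  v_{3} + v_{7} = 2·v_{5}  so sig = (2;(2))
  P = {5,9}:  v_{5} + v_{9} = 2·v_{1}  so sig = (2;(2))
  P = {6,7}:  v_{6} + v_{7} = 2·v_{0} + 2·v_{1}  so sig = (2;(2,2))
  P = {0,1,3}:  v_{0} + v_{1} + v_{3} = v_{5}  so sig = (3;(1))
  P = {0,1,5}:  v_{0} + v_{1} + v_{5} = v_{7}  so sig = (3;(1))
  P = {1,6,8}:  v_{1} + v_{6} + v_{8} = v_{9}  so sig = (3;(1))

Hence PRS(X_Σ) =
    |P|=2: 21 collections, coeffs (), (), (), (1), (1), (1), (1), (1), (1,1), (1,1), (1,1), (1,1), (1,1), (1,1), (1,1), (1,1), (1,2), (1,3), (2), (2), (2,2)
    |P|=3: 3 collections, coeffs (1), (1), (1)


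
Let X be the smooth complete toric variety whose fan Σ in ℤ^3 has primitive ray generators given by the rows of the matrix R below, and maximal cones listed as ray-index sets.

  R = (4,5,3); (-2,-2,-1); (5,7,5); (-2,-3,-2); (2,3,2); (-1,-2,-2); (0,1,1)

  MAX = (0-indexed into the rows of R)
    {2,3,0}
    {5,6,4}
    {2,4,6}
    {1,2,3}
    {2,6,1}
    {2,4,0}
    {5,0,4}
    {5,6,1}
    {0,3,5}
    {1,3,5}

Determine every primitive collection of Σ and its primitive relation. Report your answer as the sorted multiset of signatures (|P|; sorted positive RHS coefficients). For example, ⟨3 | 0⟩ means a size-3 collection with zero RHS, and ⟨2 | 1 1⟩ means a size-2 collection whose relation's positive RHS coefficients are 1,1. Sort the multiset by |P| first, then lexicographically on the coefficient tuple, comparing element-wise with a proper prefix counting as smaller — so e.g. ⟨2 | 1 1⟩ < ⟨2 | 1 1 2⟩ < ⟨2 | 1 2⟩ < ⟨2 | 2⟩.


Σ has 6 primitive collections:

  {3,4}:  v_{3} + v_{4} = 0  ⇒ sig = ⟨2 | 0⟩
  {0,1}:  v_{0} + v_{1} = v_{4}  ⇒ sig = ⟨2 | 1⟩
  {1,4}:  v_{1} + v_{4} = v_{6}  ⇒ sig = ⟨2 | 1⟩
  {2,5}:  v_{2} + v_{5} = v_{0}  ⇒ sig = ⟨2 | 1⟩
  {3,6}:  v_{3} + v_{6} = v_{1}  ⇒ sig = ⟨2 | 1⟩
  {0,6}:  v_{0} + v_{6} = 2·v_{4}  ⇒ sig = ⟨2 | 2⟩

Signatures (|P|; sorted positive RHS coefficients), sorted:
    ⟨2 | 0⟩
    ⟨2 | 1⟩
    ⟨2 | 1⟩
    ⟨2 | 1⟩
    ⟨2 | 1⟩
    ⟨2 | 2⟩


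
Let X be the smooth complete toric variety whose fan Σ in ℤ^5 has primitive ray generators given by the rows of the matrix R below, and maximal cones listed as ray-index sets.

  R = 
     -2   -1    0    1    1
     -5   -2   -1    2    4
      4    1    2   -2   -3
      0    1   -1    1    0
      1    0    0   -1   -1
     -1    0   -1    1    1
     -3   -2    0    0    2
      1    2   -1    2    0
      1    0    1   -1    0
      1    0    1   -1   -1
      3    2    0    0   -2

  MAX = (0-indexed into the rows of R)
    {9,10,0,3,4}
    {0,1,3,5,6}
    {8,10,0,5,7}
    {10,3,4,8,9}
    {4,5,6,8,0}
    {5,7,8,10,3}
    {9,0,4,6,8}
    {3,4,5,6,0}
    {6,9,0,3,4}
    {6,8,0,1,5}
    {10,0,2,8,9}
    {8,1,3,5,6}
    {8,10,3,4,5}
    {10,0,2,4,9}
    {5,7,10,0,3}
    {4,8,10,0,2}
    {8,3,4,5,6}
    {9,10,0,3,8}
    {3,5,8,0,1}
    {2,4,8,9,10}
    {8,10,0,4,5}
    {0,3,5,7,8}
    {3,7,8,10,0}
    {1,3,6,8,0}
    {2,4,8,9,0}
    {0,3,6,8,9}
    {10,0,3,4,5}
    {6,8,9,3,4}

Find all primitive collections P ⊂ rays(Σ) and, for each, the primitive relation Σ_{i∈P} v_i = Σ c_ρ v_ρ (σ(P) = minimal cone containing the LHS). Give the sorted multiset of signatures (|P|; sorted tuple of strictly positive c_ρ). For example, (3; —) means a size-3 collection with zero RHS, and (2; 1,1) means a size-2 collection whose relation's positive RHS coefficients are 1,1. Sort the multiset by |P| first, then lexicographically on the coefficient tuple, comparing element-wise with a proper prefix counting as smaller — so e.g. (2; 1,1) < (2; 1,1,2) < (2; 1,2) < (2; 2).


Minimal non-faces — 18 found among 11 rays, 28 max cones:

  P={5,9}:  v_{5} + v_{9} = 0 ; sig = (2; —)
  P={6,10}:  v_{6} + v_{10} = 0 ; sig = (2; —)
  P={1,2}:  v_{1} + v_{2} = v_{0} + v_{8} ; sig = (2; 1,1)
  P={1,4}:  v_{1} + v_{4} = v_{5} + v_{6} ; sig = (2; 1,1)
  P={2,3}:  v_{2} + v_{3} = v_{9} + v_{10} ; sig = (2; 1,1)
  P={4,7}:  v_{4} + v_{7} = v_{5} + v_{10} ; sig = (2; 1,1)
  P={1,9}:  v_{1} + v_{9} = v_{0} + v_{3} + v_{6} + v_{8} ; sig = (2; 1,1,1,1)
  P={1,10}:  v_{1} + v_{10} = v_{0} + v_{3} + v_{5} + v_{8} ; sig = (2; 1,1,1,1)
  P={2,5}:  v_{2} + v_{5} = v_{0} + v_{4} + v_{8} + v_{10} ; sig = (2; 1,1,1,1)
  P={2,6}:  v_{2} + v_{6} = v_{0} + v_{4} + v_{8} + v_{9} ; sig = (2; 1,1,1,1)
  P={6,7}:  v_{6} + v_{7} = v_{0} + v_{3} + v_{5} + v_{8} ; sig = (2; 1,1,1,1)
  P={7,9}:  v_{7} + v_{9} = v_{0} + v_{3} + v_{8} + v_{10} ; sig = (2; 1,1,1,1)
  P={2,7}:  v_{2} + v_{7} = v_{0} + v_{8} + 2·v_{10} ; sig = (2; 1,1,2)
  P={1,7}:  v_{1} + v_{7} = 2·v_{0} + 2·v_{3} + 2·v_{5} + 2·v_{8} ; sig = (2; 2,2,2,2)
  P={0,3,4,8}:  v_{0} + v_{3} + v_{4} + v_{8} = 0 ; sig = (4; —)
  P={0,3,5,6,8}:  v_{0} + v_{3} + v_{5} + v_{6} + v_{8} = v_{1} ; sig = (5; 1)
  P={0,3,5,8,10}:  v_{0} + v_{3} + v_{5} + v_{8} + v_{10} = v_{7} ; sig = (5; 1)
  P={0,4,8,9,10}:  v_{0} + v_{4} + v_{8} + v_{9} + v_{10} = v_{2} ; sig = (5; 1)

Signatures (|P|; sorted positive RHS coefficients), sorted:
{ (2; —) ×2,  (2; 1,1) ×4,  (2; 1,1,1,1) ×6,  (2; 1,1,2),  (2; 2,2,2,2),  (4; —),  (5; 1) ×3 }


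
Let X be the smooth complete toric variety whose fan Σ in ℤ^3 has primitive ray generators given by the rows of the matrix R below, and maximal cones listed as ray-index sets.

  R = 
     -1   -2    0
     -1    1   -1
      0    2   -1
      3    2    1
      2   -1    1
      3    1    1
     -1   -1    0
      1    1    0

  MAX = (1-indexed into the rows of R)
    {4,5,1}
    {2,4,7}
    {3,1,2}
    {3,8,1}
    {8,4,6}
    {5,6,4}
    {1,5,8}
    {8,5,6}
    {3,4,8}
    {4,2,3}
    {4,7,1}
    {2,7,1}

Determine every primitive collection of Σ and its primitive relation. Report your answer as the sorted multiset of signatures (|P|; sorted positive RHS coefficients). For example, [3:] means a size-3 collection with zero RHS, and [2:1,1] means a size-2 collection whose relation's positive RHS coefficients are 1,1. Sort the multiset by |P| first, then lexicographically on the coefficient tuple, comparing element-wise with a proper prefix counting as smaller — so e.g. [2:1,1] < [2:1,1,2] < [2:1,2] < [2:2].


The 14 primitive collections of Σ (r=8, n=3):

  P={7,8}:  v_{7} + v_{8} = 0  ⇒ sig = [2:]
  P={1,6}:  v_{1} + v_{6} = v_{5}  ⇒ sig = [2:1]
  P={2,8}:  v_{2} + v_{8} = v_{3}  ⇒ sig = [2:1]
  P={3,7}:  v_{3} + v_{7} = v_{2}  ⇒ sig = [2:1]
  P={6,7}:  v_{6} + v_{7} = v_{1} + v_{4}  ⇒ sig = [2:1,1]
  P={2,5}:  v_{2} + v_{5} = v_{1} + 2·v_{8}  ⇒ sig = [2:1,2]
  P={5,7}:  v_{5} + v_{7} = 2·v_{1} + v_{4}  ⇒ sig = [2:1,2]
  P={3,5}:  v_{3} + v_{5} = v_{1} + 3·v_{8}  ⇒ sig = [2:1,3]
  P={2,6}:  v_{2} + v_{6} = 2·v_{8}  ⇒ sig = [2:2]
  P={3,6}:  v_{3} + v_{6} = 3·v_{8}  ⇒ sig = [2:3]
  P={1,2,4}:  v_{1} + v_{2} + v_{4} = v_{8}  ⇒ sig = [3:1]
  P={1,4,8}:  v_{1} + v_{4} + v_{8} = v_{6}  ⇒ sig = [3:1]
  P={1,3,4}:  v_{1} + v_{3} + v_{4} = 2·v_{8}  ⇒ sig = [3:2]
  P={4,5,8}:  v_{4} + v_{5} + v_{8} = 2·v_{6}  ⇒ sig = [3:2]

so the primitive-relation signature multiset is
{ [2:],  [2:1] ×3,  [2:1,1],  [2:1,2] ×2,  [2:1,3],  [2:2],  [2:3],  [3:1] ×2,  [3:2] ×2 }


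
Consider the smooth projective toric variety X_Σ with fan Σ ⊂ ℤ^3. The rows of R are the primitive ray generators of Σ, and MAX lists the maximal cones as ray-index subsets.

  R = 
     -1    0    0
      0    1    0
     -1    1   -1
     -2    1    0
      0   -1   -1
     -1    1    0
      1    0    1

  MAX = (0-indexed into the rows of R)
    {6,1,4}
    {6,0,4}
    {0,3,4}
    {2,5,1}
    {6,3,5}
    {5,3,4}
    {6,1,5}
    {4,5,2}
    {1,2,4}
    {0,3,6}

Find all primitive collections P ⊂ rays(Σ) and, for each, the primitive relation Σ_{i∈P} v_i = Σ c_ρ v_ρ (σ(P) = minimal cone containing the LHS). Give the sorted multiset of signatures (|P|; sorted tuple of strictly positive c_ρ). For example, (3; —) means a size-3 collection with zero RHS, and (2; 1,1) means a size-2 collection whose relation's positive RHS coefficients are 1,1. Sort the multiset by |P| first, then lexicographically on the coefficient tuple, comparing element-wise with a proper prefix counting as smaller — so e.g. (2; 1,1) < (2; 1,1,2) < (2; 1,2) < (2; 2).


|primitive collections| = 9. Relations:

  • {0,1}:  v_{0} + v_{1} = v_{5} ; sig = (2; 1)
  • {0,5}:  v_{0} + v_{5} = v_{3} ; sig = (2; 1)
  • {2,6}:  v_{2} + v_{6} = v_{1} ; sig = (2; 1)
  • {0,2}:  v_{0} + v_{2} = v_{4} + 2·v_{5} ; sig = (2; 1,2)
  • {2,3}:  v_{2} + v_{3} = v_{4} + 3·v_{5} ; sig = (2; 1,3)
  • {1,3}:  v_{1} + v_{3} = 2·v_{5} ; sig = (2; 2)
  • {4,5,6}:  v_{4} + v_{5} + v_{6} = 0 ; sig = (3; —)
  • {1,4,5}:  v_{1} + v_{4} + v_{5} = v_{2} ; sig = (3; 1)
  • {3,4,6}:  v_{3} + v_{4} + v_{6} = v_{0} ; sig = (3; 1)

Signatures (|P|; sorted positive RHS coefficients), sorted:
{ (2; 1) ×3,  (2; 1,2),  (2; 1,3),  (2; 2),  (3; —),  (3; 1) ×2 }


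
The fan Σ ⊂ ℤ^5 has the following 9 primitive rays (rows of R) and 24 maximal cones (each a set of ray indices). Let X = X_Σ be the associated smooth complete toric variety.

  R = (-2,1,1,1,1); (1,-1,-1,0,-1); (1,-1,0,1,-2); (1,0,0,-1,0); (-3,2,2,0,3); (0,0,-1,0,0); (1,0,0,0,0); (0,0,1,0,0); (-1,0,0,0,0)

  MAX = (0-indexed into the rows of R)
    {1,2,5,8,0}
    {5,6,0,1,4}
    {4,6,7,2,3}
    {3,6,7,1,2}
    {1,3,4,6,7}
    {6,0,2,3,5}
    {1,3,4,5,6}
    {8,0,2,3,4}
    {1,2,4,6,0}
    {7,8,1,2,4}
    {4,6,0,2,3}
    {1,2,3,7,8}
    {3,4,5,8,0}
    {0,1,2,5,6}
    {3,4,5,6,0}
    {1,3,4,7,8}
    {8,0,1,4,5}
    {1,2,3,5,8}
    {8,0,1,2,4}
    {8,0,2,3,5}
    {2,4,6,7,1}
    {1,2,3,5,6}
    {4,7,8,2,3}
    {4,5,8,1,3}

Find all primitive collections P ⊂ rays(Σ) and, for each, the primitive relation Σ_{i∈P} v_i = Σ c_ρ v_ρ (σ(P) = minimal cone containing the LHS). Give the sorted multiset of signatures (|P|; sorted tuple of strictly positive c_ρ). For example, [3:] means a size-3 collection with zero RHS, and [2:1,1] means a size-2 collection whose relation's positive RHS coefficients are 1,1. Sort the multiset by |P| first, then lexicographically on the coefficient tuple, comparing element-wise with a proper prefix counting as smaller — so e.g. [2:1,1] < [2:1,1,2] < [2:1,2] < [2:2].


Minimal non-faces — 6 found among 9 rays, 24 max cones:

  P = {5,7}:  v_{5} + v_{7} = 0  so sig = [2:]
  P = {6,8}:  v_{6} + v_{8} = 0  so sig = [2:]
  P = {0,7}:  v_{0} + v_{7} = v_{2} + v_{4}  so sig = [2:1,1]
  P = {0,1,3}:  v_{0} + v_{1} + v_{3} = 0  so sig = [3:]
  P = {2,4,5}:  v_{2} + v_{4} + v_{5} = v_{0}  so sig = [3:1]
  P = {1,2,3,4}:  v_{1} + v_{2} + v_{3} + v_{4} = v_{7}  so sig = [4:1]

Signatures (|P|; sorted positive RHS coefficients), sorted:
{ [2:] ×2,  [2:1,1],  [3:],  [3:1],  [4:1] }


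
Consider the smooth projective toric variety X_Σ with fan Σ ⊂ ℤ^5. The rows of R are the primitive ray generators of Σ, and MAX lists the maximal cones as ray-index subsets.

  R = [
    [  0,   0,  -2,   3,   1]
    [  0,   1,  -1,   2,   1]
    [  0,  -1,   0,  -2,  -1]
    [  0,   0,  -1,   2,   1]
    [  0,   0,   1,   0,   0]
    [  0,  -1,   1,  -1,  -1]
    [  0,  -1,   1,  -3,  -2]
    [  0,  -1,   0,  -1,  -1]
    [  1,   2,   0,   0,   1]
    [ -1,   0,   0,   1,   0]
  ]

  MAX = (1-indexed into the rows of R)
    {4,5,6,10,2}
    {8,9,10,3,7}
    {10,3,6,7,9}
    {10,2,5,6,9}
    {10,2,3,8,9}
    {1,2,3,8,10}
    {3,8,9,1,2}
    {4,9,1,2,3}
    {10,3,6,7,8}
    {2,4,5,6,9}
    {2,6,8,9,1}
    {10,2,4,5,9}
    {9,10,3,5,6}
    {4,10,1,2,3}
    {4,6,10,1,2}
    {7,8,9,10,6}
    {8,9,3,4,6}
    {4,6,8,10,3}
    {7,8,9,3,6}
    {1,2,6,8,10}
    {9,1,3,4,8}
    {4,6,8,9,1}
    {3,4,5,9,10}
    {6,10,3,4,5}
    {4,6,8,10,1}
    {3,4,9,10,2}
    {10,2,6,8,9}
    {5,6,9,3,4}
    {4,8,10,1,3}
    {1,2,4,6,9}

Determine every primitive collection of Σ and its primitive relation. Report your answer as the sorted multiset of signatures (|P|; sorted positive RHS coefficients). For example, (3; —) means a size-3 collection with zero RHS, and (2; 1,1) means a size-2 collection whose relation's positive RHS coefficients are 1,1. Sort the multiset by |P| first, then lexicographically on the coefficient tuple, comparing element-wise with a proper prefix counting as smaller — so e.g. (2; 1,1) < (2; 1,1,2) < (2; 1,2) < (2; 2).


Primitive collections (14):

  {4,7}:  v_{4} + v_{7} = v_{8} — sig = (2; 1)
  {5,8}:  v_{5} + v_{8} = v_{6} — sig = (2; 1)
  {1,5}:  v_{1} + v_{5} = v_{2} + v_{4} + v_{6} — sig = (2; 1,1,1)
  {5,7}:  v_{5} + v_{7} = v_{3} + 2·v_{6} + v_{9} + v_{10} — sig = (2; 1,1,1,2)
  {2,7}:  v_{2} + v_{7} = 2·v_{8} + v_{9} + v_{10} — sig = (2; 1,1,2)
  {1,7}:  v_{1} + v_{7} = v_{2} + 2·v_{8} — sig = (2; 1,2)
  {2,3,5}:  v_{2} + v_{3} + v_{5} = 0 — sig = (3; —)
  {2,3,6}:  v_{2} + v_{3} + v_{6} = v_{8} — sig = (3; 1)
  {2,4,8}:  v_{2} + v_{4} + v_{8} = v_{1} — sig = (3; 1)
  {1,3,6}:  v_{1} + v_{3} + v_{6} = v_{4} + 2·v_{8} — sig = (3; 1,2)
  {1,9,10}:  v_{1} + v_{9} + v_{10} = 2·v_{2} — sig = (3; 2)
  {4,8,9,10}:  v_{4} + v_{8} + v_{9} + v_{10} = v_{2} — sig = (4; 1)
  {4,6,9,10}:  v_{4} + v_{6} + v_{9} + v_{10} = v_{2} + v_{5} — sig = (4; 1,1)
  {3,6,8,9,10}:  v_{3} + v_{6} + v_{8} + v_{9} + v_{10} = v_{7} — sig = (5; 1)

Sorted signature multiset PRS(X):
    |P|=2: 6 collections, coeffs (1), (1), (1,1,1), (1,1,1,2), (1,1,2), (1,2)
    |P|=3: 5 collections, coeffs (), (1), (1), (1,2), (2)
    |P|=4: 2 collections, coeffs (1), (1,1)
    |P|=5: 1 collection, coeffs (1)


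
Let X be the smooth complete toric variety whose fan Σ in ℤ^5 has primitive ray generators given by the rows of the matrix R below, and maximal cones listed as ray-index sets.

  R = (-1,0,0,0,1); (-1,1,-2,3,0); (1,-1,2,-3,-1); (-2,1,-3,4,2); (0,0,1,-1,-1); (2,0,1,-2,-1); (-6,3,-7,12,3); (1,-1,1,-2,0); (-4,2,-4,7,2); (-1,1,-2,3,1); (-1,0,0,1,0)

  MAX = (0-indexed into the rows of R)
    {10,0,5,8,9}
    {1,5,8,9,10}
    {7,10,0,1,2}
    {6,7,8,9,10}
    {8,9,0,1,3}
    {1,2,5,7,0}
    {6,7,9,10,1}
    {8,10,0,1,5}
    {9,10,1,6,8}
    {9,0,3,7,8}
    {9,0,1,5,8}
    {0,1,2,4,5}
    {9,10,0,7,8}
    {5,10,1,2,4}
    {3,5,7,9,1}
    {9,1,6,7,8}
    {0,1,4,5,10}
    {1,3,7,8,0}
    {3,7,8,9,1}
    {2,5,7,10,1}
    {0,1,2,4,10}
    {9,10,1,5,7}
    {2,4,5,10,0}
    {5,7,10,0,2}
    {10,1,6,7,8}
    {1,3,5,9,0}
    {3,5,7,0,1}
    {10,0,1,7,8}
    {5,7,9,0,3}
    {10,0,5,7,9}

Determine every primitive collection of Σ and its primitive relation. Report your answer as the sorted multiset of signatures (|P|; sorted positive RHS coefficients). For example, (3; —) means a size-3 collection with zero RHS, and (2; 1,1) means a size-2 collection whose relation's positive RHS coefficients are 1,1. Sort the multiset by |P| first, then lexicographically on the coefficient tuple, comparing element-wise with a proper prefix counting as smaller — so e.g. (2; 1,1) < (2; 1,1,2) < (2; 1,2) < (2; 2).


Σ has 20 primitive collections:

  • {2,9}:  v_{2} + v_{9} = 0 ; sig = (2; —)
  • {4,7}:  v_{4} + v_{7} = v_{2} ; sig = (2; 1)
  • {3,4}:  v_{3} + v_{4} = v_{0} + v_{1} ; sig = (2; 1,1)
  • {3,10}:  v_{3} + v_{10} = v_{7} + v_{8} ; sig = (2; 1,1)
  • {2,3}:  v_{2} + v_{3} = v_{0} + v_{1} + v_{7} ; sig = (2; 1,1,1)
  • {2,8}:  v_{2} + v_{8} = v_{0} + v_{1} + v_{10} ; sig = (2; 1,1,1)
  • {4,6}:  v_{4} + v_{6} = v_{1} + v_{8} + v_{10} ; sig = (2; 1,1,1)
  • {2,6}:  v_{2} + v_{6} = v_{1} + v_{7} + v_{8} + v_{10} ; sig = (2; 1,1,1,1)
  • {4,9}:  v_{4} + v_{9} = v_{0} + v_{1} + v_{5} + v_{10} ; sig = (2; 1,1,1,1)
  • {5,6}:  v_{5} + v_{6} = v_{1} + 2·v_{9} + v_{10} ; sig = (2; 1,1,2)
  • {3,6}:  v_{3} + v_{6} = v_{1} + 2·v_{7} + 2·v_{8} + v_{9} ; sig = (2; 1,1,2,2)
  • {0,6}:  v_{0} + v_{6} = v_{7} + 2·v_{8} ; sig = (2; 1,2)
  • {4,8}:  v_{4} + v_{8} = 2·v_{0} + 2·v_{1} + v_{5} + 2·v_{10} ; sig = (2; 1,2,2,2)
  • {5,7,8}:  v_{5} + v_{7} + v_{8} = v_{9} ; sig = (3; 1)
  • {3,5,8}:  v_{3} + v_{5} + v_{8} = v_{0} + v_{1} + 2·v_{9} ; sig = (3; 1,1,2)
  • {0,1,7,9}:  v_{0} + v_{1} + v_{7} + v_{9} = v_{3} ; sig = (4; 1)
  • {0,1,9,10}:  v_{0} + v_{1} + v_{9} + v_{10} = v_{8} ; sig = (4; 1)
  • {0,1,5,7,10}:  v_{0} + v_{1} + v_{5} + v_{7} + v_{10} = 0 ; sig = (5; —)
  • {0,1,2,5,10}:  v_{0} + v_{1} + v_{2} + v_{5} + v_{10} = v_{4} ; sig = (5; 1)
  • {1,7,8,9,10}:  v_{1} + v_{7} + v_{8} + v_{9} + v_{10} = v_{6} ; sig = (5; 1)

Hence PRS(X_Σ) =
    (2; —)
    (2; 1)
    (2; 1,1)
    (2; 1,1)
    (2; 1,1,1)
    (2; 1,1,1)
    (2; 1,1,1)
    (2; 1,1,1,1)
    (2; 1,1,1,1)
    (2; 1,1,2)
    (2; 1,1,2,2)
    (2; 1,2)
    (2; 1,2,2,2)
    (3; 1)
    (3; 1,1,2)
    (4; 1)
    (4; 1)
    (5; —)
    (5; 1)
    (5; 1)


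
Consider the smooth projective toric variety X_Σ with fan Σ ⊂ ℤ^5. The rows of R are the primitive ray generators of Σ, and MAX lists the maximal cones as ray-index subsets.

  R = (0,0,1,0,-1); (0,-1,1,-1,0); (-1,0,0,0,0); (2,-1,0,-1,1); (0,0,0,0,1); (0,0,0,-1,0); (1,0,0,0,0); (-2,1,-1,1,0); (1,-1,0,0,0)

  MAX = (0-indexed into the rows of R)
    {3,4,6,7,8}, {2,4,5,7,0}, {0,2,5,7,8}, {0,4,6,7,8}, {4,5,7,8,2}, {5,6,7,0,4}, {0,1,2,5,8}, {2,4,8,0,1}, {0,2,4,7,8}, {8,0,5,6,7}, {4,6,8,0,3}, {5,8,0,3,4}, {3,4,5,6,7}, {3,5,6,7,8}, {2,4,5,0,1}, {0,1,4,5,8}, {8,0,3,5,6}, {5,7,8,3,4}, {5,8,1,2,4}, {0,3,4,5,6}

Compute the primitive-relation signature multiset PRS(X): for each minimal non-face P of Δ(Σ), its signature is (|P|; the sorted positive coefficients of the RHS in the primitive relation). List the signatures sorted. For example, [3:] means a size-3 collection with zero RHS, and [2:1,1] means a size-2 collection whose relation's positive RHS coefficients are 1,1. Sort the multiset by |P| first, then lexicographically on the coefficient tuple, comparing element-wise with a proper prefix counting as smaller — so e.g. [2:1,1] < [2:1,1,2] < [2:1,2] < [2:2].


|primitive collections| = 9. Relations:

  {2,6}:  v_{2} + v_{6} = 0 ; sig = [2:]
  {2,3}:  v_{2} + v_{3} = v_{4} + v_{5} + v_{8} ; sig = [2:1,1,1]
  {1,6}:  v_{1} + v_{6} = v_{0} + v_{4} + v_{5} + v_{8} ; sig = [2:1,1,1,1]
  {1,3}:  v_{1} + v_{3} = v_{0} + 2·v_{4} + 2·v_{5} + 2·v_{8} ; sig = [2:1,2,2,2]
  {1,7}:  v_{1} + v_{7} = 2·v_{2} ; sig = [2:2]
  {0,3,7}:  v_{0} + v_{3} + v_{7} = 0 ; sig = [3:]
  {4,5,6,8}:  v_{4} + v_{5} + v_{6} + v_{8} = v_{3} ; sig = [4:1]
  {0,2,4,5,8}:  v_{0} + v_{2} + v_{4} + v_{5} + v_{8} = v_{1} ; sig = [5:1]
  {0,4,5,7,8}:  v_{0} + v_{4} + v_{5} + v_{7} + v_{8} = v_{2} ; sig = [5:1]

so the primitive-relation signature multiset is
{ [2:],  [2:1,1,1],  [2:1,1,1,1],  [2:1,2,2,2],  [2:2],  [3:],  [4:1],  [5:1] ×2 }


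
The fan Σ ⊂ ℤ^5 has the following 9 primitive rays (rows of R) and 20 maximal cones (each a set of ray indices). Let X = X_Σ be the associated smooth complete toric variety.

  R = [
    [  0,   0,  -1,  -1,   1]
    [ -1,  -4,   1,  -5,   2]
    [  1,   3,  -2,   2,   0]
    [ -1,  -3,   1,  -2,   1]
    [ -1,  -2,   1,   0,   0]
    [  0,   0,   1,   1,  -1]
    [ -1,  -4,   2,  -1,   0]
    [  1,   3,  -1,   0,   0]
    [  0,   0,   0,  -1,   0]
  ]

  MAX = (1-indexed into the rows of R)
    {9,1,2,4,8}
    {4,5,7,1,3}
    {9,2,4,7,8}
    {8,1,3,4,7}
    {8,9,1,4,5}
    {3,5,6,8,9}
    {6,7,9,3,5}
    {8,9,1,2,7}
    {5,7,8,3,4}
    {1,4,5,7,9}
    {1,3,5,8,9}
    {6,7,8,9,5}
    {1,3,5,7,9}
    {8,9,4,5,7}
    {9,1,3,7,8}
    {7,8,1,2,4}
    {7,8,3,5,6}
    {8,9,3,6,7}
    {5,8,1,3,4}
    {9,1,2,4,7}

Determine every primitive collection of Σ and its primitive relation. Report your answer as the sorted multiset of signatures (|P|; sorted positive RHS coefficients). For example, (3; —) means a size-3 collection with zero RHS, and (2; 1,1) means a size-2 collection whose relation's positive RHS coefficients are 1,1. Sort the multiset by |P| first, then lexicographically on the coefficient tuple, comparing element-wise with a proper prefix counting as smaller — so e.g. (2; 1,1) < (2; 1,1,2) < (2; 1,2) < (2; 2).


Minimal non-faces — 9 found among 9 rays, 20 max cones:

  • {1,6}:  v_{1} + v_{6} = 0  ⟹  sig = (2; —)
  • {4,6}:  v_{4} + v_{6} = v_{5} + v_{7} + v_{8}  ⟹  sig = (2; 1,1,1)
  • {2,6}:  v_{2} + v_{6} = v_{4} + v_{7} + v_{8} + v_{9}  ⟹  sig = (2; 1,1,1,1)
  • {2,3}:  v_{2} + v_{3} = 2·v_{1} + v_{7} + v_{8}  ⟹  sig = (2; 1,1,2)
  • {2,5}:  v_{2} + v_{5} = 2·v_{4} + v_{9}  ⟹  sig = (2; 1,2)
  • {3,4,9}:  v_{3} + v_{4} + v_{9} = v_{1}  ⟹  sig = (3; 1)
  • {1,5,7,8}:  v_{1} + v_{5} + v_{7} + v_{8} = v_{4}  ⟹  sig = (4; 1)
  • {3,5,7,8,9}:  v_{3} + v_{5} + v_{7} + v_{8} + v_{9} = 0  ⟹  sig = (5; —)
  • {1,4,7,8,9}:  v_{1} + v_{4} + v_{7} + v_{8} + v_{9} = v_{2}  ⟹  sig = (5; 1)

so the primitive-relation signature multiset is
[(2; —), (2; 1,1,1), (2; 1,1,1,1), (2; 1,1,2), (2; 1,2), (3; 1), (4; 1), (5; —), (5; 1)]


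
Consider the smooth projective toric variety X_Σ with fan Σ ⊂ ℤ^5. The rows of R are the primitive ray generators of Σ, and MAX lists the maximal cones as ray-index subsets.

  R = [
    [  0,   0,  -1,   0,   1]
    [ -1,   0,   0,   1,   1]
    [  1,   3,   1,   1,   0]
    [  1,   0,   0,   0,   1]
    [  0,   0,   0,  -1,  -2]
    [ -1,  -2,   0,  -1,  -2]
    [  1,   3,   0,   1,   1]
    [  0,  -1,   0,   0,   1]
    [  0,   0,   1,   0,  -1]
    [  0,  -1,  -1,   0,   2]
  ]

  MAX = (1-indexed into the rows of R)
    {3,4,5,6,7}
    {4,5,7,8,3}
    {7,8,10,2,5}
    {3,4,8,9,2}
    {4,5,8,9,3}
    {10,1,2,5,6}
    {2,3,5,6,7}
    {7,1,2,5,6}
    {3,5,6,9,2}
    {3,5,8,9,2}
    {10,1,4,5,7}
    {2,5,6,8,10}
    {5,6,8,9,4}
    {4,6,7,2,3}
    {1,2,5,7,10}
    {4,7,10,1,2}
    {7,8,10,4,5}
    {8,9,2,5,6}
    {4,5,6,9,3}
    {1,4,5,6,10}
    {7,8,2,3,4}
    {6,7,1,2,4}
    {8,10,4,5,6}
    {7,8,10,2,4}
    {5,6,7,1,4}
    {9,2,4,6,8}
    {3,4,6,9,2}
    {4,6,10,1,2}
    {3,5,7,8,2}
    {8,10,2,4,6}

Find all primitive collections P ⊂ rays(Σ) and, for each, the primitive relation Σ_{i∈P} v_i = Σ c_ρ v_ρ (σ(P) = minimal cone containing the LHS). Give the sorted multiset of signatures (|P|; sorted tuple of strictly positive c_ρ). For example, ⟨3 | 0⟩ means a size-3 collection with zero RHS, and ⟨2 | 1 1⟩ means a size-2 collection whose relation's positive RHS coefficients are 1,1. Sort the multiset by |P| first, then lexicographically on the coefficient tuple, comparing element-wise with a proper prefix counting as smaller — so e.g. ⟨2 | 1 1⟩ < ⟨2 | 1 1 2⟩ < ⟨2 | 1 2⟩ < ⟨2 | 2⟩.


The 10 primitive collections of Σ (r=10, n=5):

  P={1,9}:  v_{1} + v_{9} = 0  so sig = ⟨2 | 0⟩
  P={1,3}:  v_{1} + v_{3} = v_{7}  so sig = ⟨2 | 1⟩
  P={1,8}:  v_{1} + v_{8} = v_{10}  so sig = ⟨2 | 1⟩
  P={7,9}:  v_{7} + v_{9} = v_{3}  so sig = ⟨2 | 1⟩
  P={9,10}:  v_{9} + v_{10} = v_{8}  so sig = ⟨2 | 1⟩
  P={3,10}:  v_{3} + v_{10} = v_{7} + v_{8}  so sig = ⟨2 | 1 1⟩
  P={2,4,5}:  v_{2} + v_{4} + v_{5} = 0  so sig = ⟨3 | 0⟩
  P={6,7,8}:  v_{6} + v_{7} + v_{8} = 0  so sig = ⟨3 | 0⟩
  P={3,6,8}:  v_{3} + v_{6} + v_{8} = v_{9}  so sig = ⟨3 | 1⟩
  P={6,7,10}:  v_{6} + v_{7} + v_{10} = v_{1}  so sig = ⟨3 | 1⟩

so the primitive-relation signature multiset is
    ⟨2 | 0⟩
    ⟨2 | 1⟩
    ⟨2 | 1⟩
    ⟨2 | 1⟩
    ⟨2 | 1⟩
    ⟨2 | 1 1⟩
    ⟨3 | 0⟩
    ⟨3 | 0⟩
    ⟨3 | 1⟩
    ⟨3 | 1⟩


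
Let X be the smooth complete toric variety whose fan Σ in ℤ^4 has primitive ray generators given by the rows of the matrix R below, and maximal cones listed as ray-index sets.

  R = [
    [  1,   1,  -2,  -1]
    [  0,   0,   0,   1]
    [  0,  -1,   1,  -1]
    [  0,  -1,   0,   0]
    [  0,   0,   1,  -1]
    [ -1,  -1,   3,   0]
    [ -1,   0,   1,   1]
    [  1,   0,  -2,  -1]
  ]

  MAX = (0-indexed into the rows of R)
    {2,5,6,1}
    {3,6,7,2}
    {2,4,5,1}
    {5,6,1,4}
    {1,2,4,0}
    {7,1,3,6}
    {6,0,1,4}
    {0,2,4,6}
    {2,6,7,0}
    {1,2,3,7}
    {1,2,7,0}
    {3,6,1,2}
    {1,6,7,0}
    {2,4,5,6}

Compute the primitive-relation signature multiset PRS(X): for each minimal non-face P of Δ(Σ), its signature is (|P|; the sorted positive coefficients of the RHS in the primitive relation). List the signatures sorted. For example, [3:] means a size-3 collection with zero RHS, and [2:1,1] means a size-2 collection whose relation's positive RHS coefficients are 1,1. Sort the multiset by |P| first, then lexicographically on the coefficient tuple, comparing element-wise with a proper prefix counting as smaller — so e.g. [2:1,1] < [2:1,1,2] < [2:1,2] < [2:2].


9 minimal non-faces of Δ(Σ) (on 8 rays):

  • {0,3}:  v_{0} + v_{3} = v_{7}  ⟹  sig = [2:1]
  • {0,5}:  v_{0} + v_{5} = v_{4}  ⟹  sig = [2:1]
  • {3,4}:  v_{3} + v_{4} = v_{2}  ⟹  sig = [2:1]
  • {5,7}:  v_{5} + v_{7} = v_{2}  ⟹  sig = [2:1]
  • {4,7}:  v_{4} + v_{7} = v_{0} + v_{2}  ⟹  sig = [2:1,1]
  • {3,5}:  v_{3} + v_{5} = v_{1} + 2·v_{2} + v_{6}  ⟹  sig = [2:1,1,2]
  • {0,1,2,6}:  v_{0} + v_{1} + v_{2} + v_{6} = 0  ⟹  sig = [4:]
  • {1,2,4,6}:  v_{1} + v_{2} + v_{4} + v_{6} = v_{5}  ⟹  sig = [4:1]
  • {1,2,6,7}:  v_{1} + v_{2} + v_{6} + v_{7} = v_{3}  ⟹  sig = [4:1]

Sorted signature multiset PRS(X):
{ [2:1] ×4,  [2:1,1],  [2:1,1,2],  [4:],  [4:1] ×2 }


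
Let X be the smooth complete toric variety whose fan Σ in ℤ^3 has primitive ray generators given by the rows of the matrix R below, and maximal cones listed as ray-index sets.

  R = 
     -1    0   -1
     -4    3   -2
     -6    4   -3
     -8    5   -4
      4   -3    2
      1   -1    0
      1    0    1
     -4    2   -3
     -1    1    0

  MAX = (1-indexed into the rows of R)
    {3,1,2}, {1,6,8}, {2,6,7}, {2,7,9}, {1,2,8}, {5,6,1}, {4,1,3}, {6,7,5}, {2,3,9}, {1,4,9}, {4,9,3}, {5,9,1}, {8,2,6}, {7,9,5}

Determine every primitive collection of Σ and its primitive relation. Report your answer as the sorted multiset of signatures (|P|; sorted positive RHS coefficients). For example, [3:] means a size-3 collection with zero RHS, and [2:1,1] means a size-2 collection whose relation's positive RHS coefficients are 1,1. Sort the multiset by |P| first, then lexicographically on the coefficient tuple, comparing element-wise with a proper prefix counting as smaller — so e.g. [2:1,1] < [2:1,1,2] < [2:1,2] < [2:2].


The 18 primitive collections of Σ (r=9, n=3):

  P = {1,7}:  v_{1} + v_{7} = 0 — sig = [2:]
  P = {2,5}:  v_{2} + v_{5} = 0 — sig = [2:]
  P = {6,9}:  v_{6} + v_{9} = 0 — sig = [2:]
  P = {3,5}:  v_{3} + v_{5} = v_{1} + v_{9} — sig = [2:1,1]
  P = {3,6}:  v_{3} + v_{6} = v_{1} + v_{2} — sig = [2:1,1]
  P = {3,7}:  v_{3} + v_{7} = v_{2} + v_{9} — sig = [2:1,1]
  P = {4,6}:  v_{4} + v_{6} = v_{1} + v_{3} — sig = [2:1,1]
  P = {4,7}:  v_{4} + v_{7} = v_{3} + v_{9} — sig = [2:1,1]
  P = {5,8}:  v_{5} + v_{8} = v_{1} + v_{6} — sig = [2:1,1]
  P = {7,8}:  v_{7} + v_{8} = v_{2} + v_{6} — sig = [2:1,1]
  P = {8,9}:  v_{8} + v_{9} = v_{1} + v_{2} — sig = [2:1,1]
  P = {4,8}:  v_{4} + v_{8} = 2·v_{1} + v_{2} + v_{3} — sig = [2:1,1,2]
  P = {2,4}:  v_{2} + v_{4} = 2·v_{3} — sig = [2:2]
  P = {3,8}:  v_{3} + v_{8} = 2·v_{1} + 2·v_{2} — sig = [2:2,2]
  P = {4,5}:  v_{4} + v_{5} = 2·v_{1} + 2·v_{9} — sig = [2:2,2]
  P = {1,2,6}:  v_{1} + v_{2} + v_{6} = v_{8} — sig = [3:1]
  P = {1,2,9}:  v_{1} + v_{2} + v_{9} = v_{3} — sig = [3:1]
  P = {1,3,9}:  v_{1} + v_{3} + v_{9} = v_{4} — sig = [3:1]

Signatures (|P|; sorted positive RHS coefficients), sorted:
[[2:], [2:], [2:], [2:1,1], [2:1,1], [2:1,1], [2:1,1], [2:1,1], [2:1,1], [2:1,1], [2:1,1], [2:1,1,2], [2:2], [2:2,2], [2:2,2], [3:1], [3:1], [3:1]]
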